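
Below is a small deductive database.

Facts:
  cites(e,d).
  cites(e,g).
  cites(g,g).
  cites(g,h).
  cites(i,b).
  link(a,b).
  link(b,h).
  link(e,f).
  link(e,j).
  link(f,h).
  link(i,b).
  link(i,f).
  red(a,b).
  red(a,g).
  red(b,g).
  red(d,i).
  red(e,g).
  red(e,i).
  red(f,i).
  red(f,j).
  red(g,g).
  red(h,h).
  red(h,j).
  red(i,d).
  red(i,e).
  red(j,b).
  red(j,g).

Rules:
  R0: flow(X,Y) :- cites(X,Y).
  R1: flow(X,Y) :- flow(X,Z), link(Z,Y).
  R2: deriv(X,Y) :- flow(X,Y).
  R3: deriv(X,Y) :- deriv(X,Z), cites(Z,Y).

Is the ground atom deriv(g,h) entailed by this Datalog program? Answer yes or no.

yes

round 1: derive flow(e,d) via R0 from cites(e,d)
round 1: derive flow(e,g) via R0 from cites(e,g)
round 1: derive flow(g,g) via R0 from cites(g,g)
round 1: derive flow(g,h) via R0 from cites(g,h)
round 1: derive flow(i,b) via R0 from cites(i,b)
round 2: derive flow(i,h) via R1 from flow(i,b), link(b,h)
round 2: derive deriv(e,d) via R2 from flow(e,d)
round 2: derive deriv(e,g) via R2 from flow(e,g)
round 2: derive deriv(g,g) via R2 from flow(g,g)
round 2: derive deriv(g,h) via R2 from flow(g,h)
round 2: derive deriv(i,b) via R2 from flow(i,b)
round 3: derive deriv(i,h) via R2 from flow(i,h)
round 3: derive deriv(e,h) via R3 from deriv(e,g), cites(g,h)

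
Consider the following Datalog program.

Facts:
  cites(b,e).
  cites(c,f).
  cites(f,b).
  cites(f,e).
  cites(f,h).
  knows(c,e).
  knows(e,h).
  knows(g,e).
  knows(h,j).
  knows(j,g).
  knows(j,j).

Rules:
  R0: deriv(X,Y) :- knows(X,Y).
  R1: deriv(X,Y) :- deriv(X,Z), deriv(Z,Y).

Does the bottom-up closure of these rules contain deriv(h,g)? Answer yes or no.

yes

round 1: derive deriv(c,e) via R0 from knows(c,e)
round 1: derive deriv(e,h) via R0 from knows(e,h)
round 1: derive deriv(g,e) via R0 from knows(g,e)
round 1: derive deriv(h,j) via R0 from knows(h,j)
round 1: derive deriv(j,g) via R0 from knows(j,g)
round 1: derive deriv(j,j) via R0 from knows(j,j)
round 2: derive deriv(c,h) via R1 from deriv(c,e), deriv(e,h)
round 2: derive deriv(e,j) via R1 from deriv(e,h), deriv(h,j)
round 2: derive deriv(g,h) via R1 from deriv(g,e), deriv(e,h)
round 2: derive deriv(h,g) via R1 from deriv(h,j), deriv(j,g)
round 2: derive deriv(j,e) via R1 from deriv(j,g), deriv(g,e)
round 3: derive deriv(c,g) via R1 from deriv(c,h), deriv(h,g)
round 3: derive deriv(c,j) via R1 from deriv(c,e), deriv(e,j)
round 3: derive deriv(e,e) via R1 from deriv(e,j), deriv(j,e)
round 3: derive deriv(e,g) via R1 from deriv(e,h), deriv(h,g)
round 3: derive deriv(g,g) via R1 from deriv(g,h), deriv(h,g)
round 3: derive deriv(g,j) via R1 from deriv(g,e), deriv(e,j)
round 3: derive deriv(h,e) via R1 from deriv(h,g), deriv(g,e)
round 3: derive deriv(h,h) via R1 from deriv(h,g), deriv(g,h)
round 3: derive deriv(j,h) via R1 from deriv(j,e), deriv(e,h)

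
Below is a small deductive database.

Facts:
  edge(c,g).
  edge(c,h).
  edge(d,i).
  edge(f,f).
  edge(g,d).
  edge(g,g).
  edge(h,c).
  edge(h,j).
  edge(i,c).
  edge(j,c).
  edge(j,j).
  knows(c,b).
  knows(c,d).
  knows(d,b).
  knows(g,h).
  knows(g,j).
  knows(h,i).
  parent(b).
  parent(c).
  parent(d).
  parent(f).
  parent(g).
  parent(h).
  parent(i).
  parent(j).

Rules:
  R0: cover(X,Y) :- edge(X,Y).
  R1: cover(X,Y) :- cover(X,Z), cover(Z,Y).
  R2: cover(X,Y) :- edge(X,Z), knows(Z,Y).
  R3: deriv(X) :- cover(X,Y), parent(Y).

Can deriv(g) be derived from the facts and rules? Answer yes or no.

round 1: derive cover(c,g) via R0 from edge(c,g)
round 1: derive cover(c,h) via R0 from edge(c,h)
round 1: derive cover(d,i) via R0 from edge(d,i)
round 1: derive cover(f,f) via R0 from edge(f,f)
round 1: derive cover(g,d) via R0 from edge(g,d)
round 1: derive cover(g,g) via R0 from edge(g,g)
round 1: derive cover(h,c) via R0 from edge(h,c)
round 1: derive cover(h,j) via R0 from edge(h,j)
round 1: derive cover(i,c) via R0 from edge(i,c)
round 1: derive cover(j,c) via R0 from edge(j,c)
round 1: derive cover(j,j) via R0 from edge(j,j)
round 1: derive cover(c,i) via R2 from edge(c,h), knows(h,i)
round 1: derive cover(c,j) via R2 from edge(c,g), knows(g,j)
round 1: derive cover(g,b) via R2 from edge(g,d), knows(d,b)
round 1: derive cover(g,h) via R2 from edge(g,g), knows(g,h)
round 1: derive cover(g,j) via R2 from edge(g,g), knows(g,j)
round 1: derive cover(h,b) via R2 from edge(h,c), knows(c,b)
round 1: derive cover(h,d) via R2 from edge(h,c), knows(c,d)
round 1: derive cover(i,b) via R2 from edge(i,c), knows(c,b)
round 1: derive cover(i,d) via R2 from edge(i,c), knows(c,d)
round 1: derive cover(j,b) via R2 from edge(j,c), knows(c,b)
round 1: derive cover(j,d) via R2 from edge(j,c), knows(c,d)
round 2: derive cover(c,b) via R1 from cover(c,g), cover(g,b)
round 2: derive cover(c,c) via R1 from cover(c,h), cover(h,c)
round 2: derive cover(c,d) via R1 from cover(c,g), cover(g,d)
round 2: derive cover(d,b) via R1 from cover(d,i), cover(i,b)
round 2: derive cover(d,c) via R1 from cover(d,i), cover(i,c)
round 2: derive cover(d,d) via R1 from cover(d,i), cover(i,d)
round 2: derive cover(g,c) via R1 from cover(g,h), cover(h,c)
round 2: derive cover(g,i) via R1 from cover(g,d), cover(d,i)
round 2: derive cover(h,g) via R1 from cover(h,c), cover(c,g)
round 2: derive cover(h,h) via R1 from cover(h,c), cover(c,h)
round 2: derive cover(h,i) via R1 from cover(h,c), cover(c,i)
round 2: derive cover(i,g) via R1 from cover(i,c), cover(c,g)
round 2: derive cover(i,h) via R1 from cover(i,c), cover(c,h)
round 2: derive cover(i,i) via R1 from cover(i,c), cover(c,i)
round 2: derive cover(i,j) via R1 from cover(i,c), cover(c,j)
round 2: derive cover(j,g) via R1 from cover(j,c), cover(c,g)
round 2: derive cover(j,h) via R1 from cover(j,c), cover(c,h)
round 2: derive cover(j,i) via R1 from cover(j,c), cover(c,i)
round 2: derive deriv(c) via R3 from cover(c,g), parent(g)
round 2: derive deriv(d) via R3 from cover(d,i), parent(i)
round 2: derive deriv(f) via R3 from cover(f,f), parent(f)
round 2: derive deriv(g) via R3 from cover(g,b), parent(b)
round 2: derive deriv(h) via R3 from cover(h,b), parent(b)
round 2: derive deriv(i) via R3 from cover(i,b), parent(b)
round 2: derive deriv(j) via R3 from cover(j,b), parent(b)
round 3: derive cover(d,g) via R1 from cover(d,c), cover(c,g)
round 3: derive cover(d,h) via R1 from cover(d,c), cover(c,h)
round 3: derive cover(d,j) via R1 from cover(d,c), cover(c,j)

yes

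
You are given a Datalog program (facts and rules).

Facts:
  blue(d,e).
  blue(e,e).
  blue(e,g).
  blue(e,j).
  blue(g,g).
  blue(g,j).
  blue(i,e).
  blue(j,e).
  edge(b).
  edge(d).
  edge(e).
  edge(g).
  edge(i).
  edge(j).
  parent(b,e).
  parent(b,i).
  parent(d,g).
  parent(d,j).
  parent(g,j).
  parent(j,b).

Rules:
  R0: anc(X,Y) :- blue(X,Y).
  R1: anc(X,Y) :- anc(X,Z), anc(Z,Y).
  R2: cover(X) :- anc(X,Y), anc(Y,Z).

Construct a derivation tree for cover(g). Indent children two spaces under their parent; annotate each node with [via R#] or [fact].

cover(g)  [via R2]
  anc(g,g)  [via R0]
    blue(g,g)  [fact]
  anc(g,g)  [via R0]
    blue(g,g)  [fact]

round 1: derive anc(d,e) via R0 from blue(d,e)
round 1: derive anc(e,e) via R0 from blue(e,e)
round 1: derive anc(e,g) via R0 from blue(e,g)
round 1: derive anc(e,j) via R0 from blue(e,j)
round 1: derive anc(g,g) via R0 from blue(g,g)
round 1: derive anc(g,j) via R0 from blue(g,j)
round 1: derive anc(i,e) via R0 from blue(i,e)
round 1: derive anc(j,e) via R0 from blue(j,e)
round 2: derive anc(d,g) via R1 from anc(d,e), anc(e,g)
round 2: derive anc(d,j) via R1 from anc(d,e), anc(e,j)
round 2: derive anc(g,e) via R1 from anc(g,j), anc(j,e)
round 2: derive anc(i,g) via R1 from anc(i,e), anc(e,g)
round 2: derive anc(i,j) via R1 from anc(i,e), anc(e,j)
round 2: derive anc(j,g) via R1 from anc(j,e), anc(e,g)
round 2: derive anc(j,j) via R1 from anc(j,e), anc(e,j)
round 2: derive cover(d) via R2 from anc(d,e), anc(e,e)
round 2: derive cover(e) via R2 from anc(e,e), anc(e,e)
round 2: derive cover(g) via R2 from anc(g,g), anc(g,g)
round 2: derive cover(i) via R2 from anc(i,e), anc(e,e)
round 2: derive cover(j) via R2 from anc(j,e), anc(e,e)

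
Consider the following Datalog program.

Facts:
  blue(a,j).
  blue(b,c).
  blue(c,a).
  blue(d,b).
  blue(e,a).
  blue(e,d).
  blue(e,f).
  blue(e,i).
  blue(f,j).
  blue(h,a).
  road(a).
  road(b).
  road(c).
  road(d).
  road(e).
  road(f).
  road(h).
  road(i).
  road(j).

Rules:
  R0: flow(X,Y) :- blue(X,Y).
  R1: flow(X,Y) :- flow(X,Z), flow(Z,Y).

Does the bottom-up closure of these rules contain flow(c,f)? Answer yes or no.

no

round 1: derive flow(a,j) via R0 from blue(a,j)
round 1: derive flow(b,c) via R0 from blue(b,c)
round 1: derive flow(c,a) via R0 from blue(c,a)
round 1: derive flow(d,b) via R0 from blue(d,b)
round 1: derive flow(e,a) via R0 from blue(e,a)
round 1: derive flow(e,d) via R0 from blue(e,d)
round 1: derive flow(e,f) via R0 from blue(e,f)
round 1: derive flow(e,i) via R0 from blue(e,i)
round 1: derive flow(f,j) via R0 from blue(f,j)
round 1: derive flow(h,a) via R0 from blue(h,a)
round 2: derive flow(b,a) via R1 from flow(b,c), flow(c,a)
round 2: derive flow(c,j) via R1 from flow(c,a), flow(a,j)
round 2: derive flow(d,c) via R1 from flow(d,b), flow(b,c)
round 2: derive flow(e,b) via R1 from flow(e,d), flow(d,b)
round 2: derive flow(e,j) via R1 from flow(e,a), flow(a,j)
round 2: derive flow(h,j) via R1 from flow(h,a), flow(a,j)
round 3: derive flow(b,j) via R1 from flow(b,a), flow(a,j)
round 3: derive flow(d,a) via R1 from flow(d,b), flow(b,a)
round 3: derive flow(d,j) via R1 from flow(d,c), flow(c,j)
round 3: derive flow(e,c) via R1 from flow(e,b), flow(b,c)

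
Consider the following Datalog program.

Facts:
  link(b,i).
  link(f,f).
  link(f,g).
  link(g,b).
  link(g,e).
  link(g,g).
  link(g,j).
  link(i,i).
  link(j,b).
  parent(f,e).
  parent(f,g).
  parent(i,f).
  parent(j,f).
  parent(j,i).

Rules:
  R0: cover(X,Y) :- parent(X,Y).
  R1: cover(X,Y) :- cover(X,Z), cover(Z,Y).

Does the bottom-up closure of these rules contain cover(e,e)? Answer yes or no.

no

round 1: derive cover(f,e) via R0 from parent(f,e)
round 1: derive cover(f,g) via R0 from parent(f,g)
round 1: derive cover(i,f) via R0 from parent(i,f)
round 1: derive cover(j,f) via R0 from parent(j,f)
round 1: derive cover(j,i) via R0 from parent(j,i)
round 2: derive cover(i,e) via R1 from cover(i,f), cover(f,e)
round 2: derive cover(i,g) via R1 from cover(i,f), cover(f,g)
round 2: derive cover(j,e) via R1 from cover(j,f), cover(f,e)
round 2: derive cover(j,g) via R1 from cover(j,f), cover(f,g)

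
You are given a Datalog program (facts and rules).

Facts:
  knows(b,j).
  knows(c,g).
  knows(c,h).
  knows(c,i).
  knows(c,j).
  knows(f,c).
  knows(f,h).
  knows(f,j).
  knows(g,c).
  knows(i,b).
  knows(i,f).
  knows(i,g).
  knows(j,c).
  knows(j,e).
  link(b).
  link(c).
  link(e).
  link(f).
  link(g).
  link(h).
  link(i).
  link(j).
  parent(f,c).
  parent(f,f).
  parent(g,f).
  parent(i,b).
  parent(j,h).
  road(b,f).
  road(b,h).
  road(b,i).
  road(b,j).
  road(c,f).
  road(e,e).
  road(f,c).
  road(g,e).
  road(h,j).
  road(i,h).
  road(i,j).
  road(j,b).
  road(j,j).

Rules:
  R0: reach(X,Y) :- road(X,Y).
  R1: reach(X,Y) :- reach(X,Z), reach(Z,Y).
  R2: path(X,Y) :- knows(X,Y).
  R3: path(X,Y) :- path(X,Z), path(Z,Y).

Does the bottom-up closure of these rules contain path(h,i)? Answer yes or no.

round 1: derive path(b,j) via R2 from knows(b,j)
round 1: derive path(c,g) via R2 from knows(c,g)
round 1: derive path(c,h) via R2 from knows(c,h)
round 1: derive path(c,i) via R2 from knows(c,i)
round 1: derive path(c,j) via R2 from knows(c,j)
round 1: derive path(f,c) via R2 from knows(f,c)
round 1: derive path(f,h) via R2 from knows(f,h)
round 1: derive path(f,j) via R2 from knows(f,j)
round 1: derive path(g,c) via R2 from knows(g,c)
round 1: derive path(i,b) via R2 from knows(i,b)
round 1: derive path(i,f) via R2 from knows(i,f)
round 1: derive path(i,g) via R2 from knows(i,g)
round 1: derive path(j,c) via R2 from knows(j,c)
round 1: derive path(j,e) via R2 from knows(j,e)
round 2: derive path(b,c) via R3 from path(b,j), path(j,c)
round 2: derive path(b,e) via R3 from path(b,j), path(j,e)
round 2: derive path(c,b) via R3 from path(c,i), path(i,b)
round 2: derive path(c,c) via R3 from path(c,g), path(g,c)
round 2: derive path(c,e) via R3 from path(c,j), path(j,e)
round 2: derive path(c,f) via R3 from path(c,i), path(i,f)
round 2: derive path(f,e) via R3 from path(f,j), path(j,e)
round 2: derive path(f,g) via R3 from path(f,c), path(c,g)
round 2: derive path(f,i) via R3 from path(f,c), path(c,i)
round 2: derive path(g,g) via R3 from path(g,c), path(c,g)
round 2: derive path(g,h) via R3 from path(g,c), path(c,h)
round 2: derive path(g,i) via R3 from path(g,c), path(c,i)
round 2: derive path(g,j) via R3 from path(g,c), path(c,j)
round 2: derive path(i,c) via R3 from path(i,f), path(f,c)
round 2: derive path(i,h) via R3 from path(i,f), path(f,h)
round 2: derive path(i,j) via R3 from path(i,b), path(b,j)
round 2: derive path(j,g) via R3 from path(j,c), path(c,g)
round 2: derive path(j,h) via R3 from path(j,c), path(c,h)
round 2: derive path(j,i) via R3 from path(j,c), path(c,i)
round 2: derive path(j,j) via R3 from path(j,c), path(c,j)
round 3: derive path(b,b) via R3 from path(b,c), path(c,b)
round 3: derive path(b,f) via R3 from path(b,c), path(c,f)
round 3: derive path(b,g) via R3 from path(b,c), path(c,g)
round 3: derive path(b,h) via R3 from path(b,c), path(c,h)
round 3: derive path(b,i) via R3 from path(b,c), path(c,i)
round 3: derive path(f,b) via R3 from path(f,c), path(c,b)
round 3: derive path(f,f) via R3 from path(f,c), path(c,f)
round 3: derive path(g,b) via R3 from path(g,c), path(c,b)
round 3: derive path(g,e) via R3 from path(g,c), path(c,e)
round 3: derive path(g,f) via R3 from path(g,c), path(c,f)
round 3: derive path(i,e) via R3 from path(i,b), path(b,e)
round 3: derive path(i,i) via R3 from path(i,c), path(c,i)
round 3: derive path(j,b) via R3 from path(j,c), path(c,b)
round 3: derive path(j,f) via R3 from path(j,c), path(c,f)

no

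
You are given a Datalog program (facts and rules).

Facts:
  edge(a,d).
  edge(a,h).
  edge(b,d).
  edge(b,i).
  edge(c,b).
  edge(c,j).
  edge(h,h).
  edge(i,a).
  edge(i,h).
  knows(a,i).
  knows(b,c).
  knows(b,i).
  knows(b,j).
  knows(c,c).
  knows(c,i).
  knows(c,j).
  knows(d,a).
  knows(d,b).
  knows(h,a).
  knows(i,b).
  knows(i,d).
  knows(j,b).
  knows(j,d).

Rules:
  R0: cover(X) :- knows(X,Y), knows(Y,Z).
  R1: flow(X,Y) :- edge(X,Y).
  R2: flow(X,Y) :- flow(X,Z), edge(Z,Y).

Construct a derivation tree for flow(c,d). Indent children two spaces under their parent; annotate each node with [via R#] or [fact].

round 1: derive flow(a,d) via R1 from edge(a,d)
round 1: derive flow(a,h) via R1 from edge(a,h)
round 1: derive flow(b,d) via R1 from edge(b,d)
round 1: derive flow(b,i) via R1 from edge(b,i)
round 1: derive flow(c,b) via R1 from edge(c,b)
round 1: derive flow(c,j) via R1 from edge(c,j)
round 1: derive flow(h,h) via R1 from edge(h,h)
round 1: derive flow(i,a) via R1 from edge(i,a)
round 1: derive flow(i,h) via R1 from edge(i,h)
round 2: derive flow(b,a) via R2 from flow(b,i), edge(i,a)
round 2: derive flow(b,h) via R2 from flow(b,i), edge(i,h)
round 2: derive flow(c,d) via R2 from flow(c,b), edge(b,d)
round 2: derive flow(c,i) via R2 from flow(c,b), edge(b,i)
round 2: derive flow(i,d) via R2 from flow(i,a), edge(a,d)
round 3: derive flow(c,a) via R2 from flow(c,i), edge(i,a)
round 3: derive flow(c,h) via R2 from flow(c,i), edge(i,h)

flow(c,d)  [via R2]
  flow(c,b)  [via R1]
    edge(c,b)  [fact]
  edge(b,d)  [fact]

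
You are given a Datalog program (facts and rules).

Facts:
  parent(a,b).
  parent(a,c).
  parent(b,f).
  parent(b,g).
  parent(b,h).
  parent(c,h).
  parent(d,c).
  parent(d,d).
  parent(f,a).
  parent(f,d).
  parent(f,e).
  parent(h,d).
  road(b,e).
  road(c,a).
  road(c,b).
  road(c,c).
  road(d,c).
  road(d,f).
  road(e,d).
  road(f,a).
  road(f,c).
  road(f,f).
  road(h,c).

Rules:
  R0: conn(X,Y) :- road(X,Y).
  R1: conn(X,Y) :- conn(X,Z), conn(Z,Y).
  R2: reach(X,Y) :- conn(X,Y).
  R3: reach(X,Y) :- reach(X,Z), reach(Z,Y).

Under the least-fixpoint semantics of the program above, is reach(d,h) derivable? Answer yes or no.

round 1: derive conn(b,e) via R0 from road(b,e)
round 1: derive conn(c,a) via R0 from road(c,a)
round 1: derive conn(c,b) via R0 from road(c,b)
round 1: derive conn(c,c) via R0 from road(c,c)
round 1: derive conn(d,c) via R0 from road(d,c)
round 1: derive conn(d,f) via R0 from road(d,f)
round 1: derive conn(e,d) via R0 from road(e,d)
round 1: derive conn(f,a) via R0 from road(f,a)
round 1: derive conn(f,c) via R0 from road(f,c)
round 1: derive conn(f,f) via R0 from road(f,f)
round 1: derive conn(h,c) via R0 from road(h,c)
round 2: derive conn(b,d) via R1 from conn(b,e), conn(e,d)
round 2: derive conn(c,e) via R1 from conn(c,b), conn(b,e)
round 2: derive conn(d,a) via R1 from conn(d,c), conn(c,a)
round 2: derive conn(d,b) via R1 from conn(d,c), conn(c,b)
round 2: derive conn(e,c) via R1 from conn(e,d), conn(d,c)
round 2: derive conn(e,f) via R1 from conn(e,d), conn(d,f)
round 2: derive conn(f,b) via R1 from conn(f,c), conn(c,b)
round 2: derive conn(h,a) via R1 from conn(h,c), conn(c,a)
round 2: derive conn(h,b) via R1 from conn(h,c), conn(c,b)
round 2: derive reach(b,e) via R2 from conn(b,e)
round 2: derive reach(c,a) via R2 from conn(c,a)
round 2: derive reach(c,b) via R2 from conn(c,b)
round 2: derive reach(c,c) via R2 from conn(c,c)
round 2: derive reach(d,c) via R2 from conn(d,c)
round 2: derive reach(d,f) via R2 from conn(d,f)
round 2: derive reach(e,d) via R2 from conn(e,d)
round 2: derive reach(f,a) via R2 from conn(f,a)
round 2: derive reach(f,c) via R2 from conn(f,c)
round 2: derive reach(f,f) via R2 from conn(f,f)
round 2: derive reach(h,c) via R2 from conn(h,c)
round 3: derive conn(b,a) via R1 from conn(b,d), conn(d,a)
round 3: derive conn(b,b) via R1 from conn(b,d), conn(d,b)
round 3: derive conn(b,c) via R1 from conn(b,d), conn(d,c)
round 3: derive conn(b,f) via R1 from conn(b,d), conn(d,f)
round 3: derive conn(c,d) via R1 from conn(c,b), conn(b,d)
round 3: derive conn(c,f) via R1 from conn(c,e), conn(e,f)
round 3: derive conn(d,d) via R1 from conn(d,b), conn(b,d)
round 3: derive conn(d,e) via R1 from conn(d,b), conn(b,e)
round 3: derive conn(e,a) via R1 from conn(e,c), conn(c,a)
round 3: derive conn(e,b) via R1 from conn(e,c), conn(c,b)
round 3: derive conn(e,e) via R1 from conn(e,c), conn(c,e)
round 3: derive conn(f,d) via R1 from conn(f,b), conn(b,d)
round 3: derive conn(f,e) via R1 from conn(f,b), conn(b,e)
round 3: derive conn(h,d) via R1 from conn(h,b), conn(b,d)
round 3: derive conn(h,e) via R1 from conn(h,b), conn(b,e)
round 3: derive reach(b,d) via R2 from conn(b,d)
round 3: derive reach(c,e) via R2 from conn(c,e)
round 3: derive reach(d,a) via R2 from conn(d,a)
round 3: derive reach(d,b) via R2 from conn(d,b)
round 3: derive reach(e,c) via R2 from conn(e,c)
round 3: derive reach(e,f) via R2 from conn(e,f)
round 3: derive reach(f,b) via R2 from conn(f,b)
round 3: derive reach(h,a) via R2 from conn(h,a)
round 3: derive reach(h,b) via R2 from conn(h,b)
round 4: derive conn(h,f) via R1 from conn(h,b), conn(b,f)
round 4: derive reach(b,a) via R2 from conn(b,a)
round 4: derive reach(b,b) via R2 from conn(b,b)
round 4: derive reach(b,c) via R2 from conn(b,c)
round 4: derive reach(b,f) via R2 from conn(b,f)
round 4: derive reach(c,d) via R2 from conn(c,d)
round 4: derive reach(c,f) via R2 from conn(c,f)
round 4: derive reach(d,d) via R2 from conn(d,d)
round 4: derive reach(d,e) via R2 from conn(d,e)
round 4: derive reach(e,a) via R2 from conn(e,a)
round 4: derive reach(e,b) via R2 from conn(e,b)
round 4: derive reach(e,e) via R2 from conn(e,e)
round 4: derive reach(f,d) via R2 from conn(f,d)
round 4: derive reach(f,e) via R2 from conn(f,e)
round 4: derive reach(h,d) via R2 from conn(h,d)
round 4: derive reach(h,e) via R2 from conn(h,e)
round 5: derive reach(h,f) via R2 from conn(h,f)

no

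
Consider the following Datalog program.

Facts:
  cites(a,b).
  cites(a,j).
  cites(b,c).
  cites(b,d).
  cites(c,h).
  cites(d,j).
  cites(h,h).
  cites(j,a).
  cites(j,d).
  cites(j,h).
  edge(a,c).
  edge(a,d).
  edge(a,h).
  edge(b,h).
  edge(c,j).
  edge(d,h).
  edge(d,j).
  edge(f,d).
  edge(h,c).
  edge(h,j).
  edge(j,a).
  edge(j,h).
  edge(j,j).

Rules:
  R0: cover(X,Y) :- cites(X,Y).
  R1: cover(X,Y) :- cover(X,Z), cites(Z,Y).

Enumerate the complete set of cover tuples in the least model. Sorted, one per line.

round 1: derive cover(a,b) via R0 from cites(a,b)
round 1: derive cover(a,j) via R0 from cites(a,j)
round 1: derive cover(b,c) via R0 from cites(b,c)
round 1: derive cover(b,d) via R0 from cites(b,d)
round 1: derive cover(c,h) via R0 from cites(c,h)
round 1: derive cover(d,j) via R0 from cites(d,j)
round 1: derive cover(h,h) via R0 from cites(h,h)
round 1: derive cover(j,a) via R0 from cites(j,a)
round 1: derive cover(j,d) via R0 from cites(j,d)
round 1: derive cover(j,h) via R0 from cites(j,h)
round 2: derive cover(a,a) via R1 from cover(a,j), cites(j,a)
round 2: derive cover(a,c) via R1 from cover(a,b), cites(b,c)
round 2: derive cover(a,d) via R1 from cover(a,b), cites(b,d)
round 2: derive cover(a,h) via R1 from cover(a,j), cites(j,h)
round 2: derive cover(b,h) via R1 from cover(b,c), cites(c,h)
round 2: derive cover(b,j) via R1 from cover(b,d), cites(d,j)
round 2: derive cover(d,a) via R1 from cover(d,j), cites(j,a)
round 2: derive cover(d,d) via R1 from cover(d,j), cites(j,d)
round 2: derive cover(d,h) via R1 from cover(d,j), cites(j,h)
round 2: derive cover(j,b) via R1 from cover(j,a), cites(a,b)
round 2: derive cover(j,j) via R1 from cover(j,a), cites(a,j)
round 3: derive cover(b,a) via R1 from cover(b,j), cites(j,a)
round 3: derive cover(d,b) via R1 from cover(d,a), cites(a,b)
round 3: derive cover(j,c) via R1 from cover(j,b), cites(b,c)
round 4: derive cover(b,b) via R1 from cover(b,a), cites(a,b)
round 4: derive cover(d,c) via R1 from cover(d,b), cites(b,c)

cover(a,a)
cover(a,b)
cover(a,c)
cover(a,d)
cover(a,h)
cover(a,j)
cover(b,a)
cover(b,b)
cover(b,c)
cover(b,d)
cover(b,h)
cover(b,j)
cover(c,h)
cover(d,a)
cover(d,b)
cover(d,c)
cover(d,d)
cover(d,h)
cover(d,j)
cover(h,h)
cover(j,a)
cover(j,b)
cover(j,c)
cover(j,d)
cover(j,h)
cover(j,j)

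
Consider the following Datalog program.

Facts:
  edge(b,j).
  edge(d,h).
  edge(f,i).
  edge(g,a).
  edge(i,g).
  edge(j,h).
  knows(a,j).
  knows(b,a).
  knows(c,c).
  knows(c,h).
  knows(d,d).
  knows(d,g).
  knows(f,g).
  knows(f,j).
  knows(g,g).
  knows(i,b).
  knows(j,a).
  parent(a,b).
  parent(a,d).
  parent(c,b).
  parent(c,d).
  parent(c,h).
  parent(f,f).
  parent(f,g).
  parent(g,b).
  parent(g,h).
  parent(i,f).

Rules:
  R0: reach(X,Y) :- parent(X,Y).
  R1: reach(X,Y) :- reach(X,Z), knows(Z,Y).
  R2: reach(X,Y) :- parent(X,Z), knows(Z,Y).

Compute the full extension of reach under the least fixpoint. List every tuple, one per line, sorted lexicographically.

reach(a,a)
reach(a,b)
reach(a,d)
reach(a,g)
reach(a,j)
reach(c,a)
reach(c,b)
reach(c,d)
reach(c,g)
reach(c,h)
reach(c,j)
reach(f,a)
reach(f,f)
reach(f,g)
reach(f,j)
reach(g,a)
reach(g,b)
reach(g,h)
reach(g,j)
reach(i,a)
reach(i,f)
reach(i,g)
reach(i,j)

round 1: derive reach(a,b) via R0 from parent(a,b)
round 1: derive reach(a,d) via R0 from parent(a,d)
round 1: derive reach(c,b) via R0 from parent(c,b)
round 1: derive reach(c,d) via R0 from parent(c,d)
round 1: derive reach(c,h) via R0 from parent(c,h)
round 1: derive reach(f,f) via R0 from parent(f,f)
round 1: derive reach(f,g) via R0 from parent(f,g)
round 1: derive reach(g,b) via R0 from parent(g,b)
round 1: derive reach(g,h) via R0 from parent(g,h)
round 1: derive reach(i,f) via R0 from parent(i,f)
round 1: derive reach(a,a) via R2 from parent(a,b), knows(b,a)
round 1: derive reach(a,g) via R2 from parent(a,d), knows(d,g)
round 1: derive reach(c,a) via R2 from parent(c,b), knows(b,a)
round 1: derive reach(c,g) via R2 from parent(c,d), knows(d,g)
round 1: derive reach(f,j) via R2 from parent(f,f), knows(f,j)
round 1: derive reach(g,a) via R2 from parent(g,b), knows(b,a)
round 1: derive reach(i,g) via R2 from parent(i,f), knows(f,g)
round 1: derive reach(i,j) via R2 from parent(i,f), knows(f,j)
round 2: derive reach(a,j) via R1 from reach(a,a), knows(a,j)
round 2: derive reach(c,j) via R1 from reach(c,a), knows(a,j)
round 2: derive reach(f,a) via R1 from reach(f,j), knows(j,a)
round 2: derive reach(g,j) via R1 from reach(g,a), knows(a,j)
round 2: derive reach(i,a) via R1 from reach(i,j), knows(j,a)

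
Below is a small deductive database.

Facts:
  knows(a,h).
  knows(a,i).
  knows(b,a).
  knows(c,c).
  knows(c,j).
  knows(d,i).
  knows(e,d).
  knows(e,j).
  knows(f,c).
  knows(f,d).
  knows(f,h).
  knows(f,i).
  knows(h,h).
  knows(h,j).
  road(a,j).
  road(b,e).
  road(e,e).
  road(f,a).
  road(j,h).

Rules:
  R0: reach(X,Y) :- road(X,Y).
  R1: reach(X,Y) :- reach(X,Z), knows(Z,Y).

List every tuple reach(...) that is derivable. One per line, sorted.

reach(a,j)
reach(b,d)
reach(b,e)
reach(b,i)
reach(b,j)
reach(e,d)
reach(e,e)
reach(e,i)
reach(e,j)
reach(f,a)
reach(f,h)
reach(f,i)
reach(f,j)
reach(j,h)
reach(j,j)

round 1: derive reach(a,j) via R0 from road(a,j)
round 1: derive reach(b,e) via R0 from road(b,e)
round 1: derive reach(e,e) via R0 from road(e,e)
round 1: derive reach(f,a) via R0 from road(f,a)
round 1: derive reach(j,h) via R0 from road(j,h)
round 2: derive reach(b,d) via R1 from reach(b,e), knows(e,d)
round 2: derive reach(b,j) via R1 from reach(b,e), knows(e,j)
round 2: derive reach(e,d) via R1 from reach(e,e), knows(e,d)
round 2: derive reach(e,j) via R1 from reach(e,e), knows(e,j)
round 2: derive reach(f,h) via R1 from reach(f,a), knows(a,h)
round 2: derive reach(f,i) via R1 from reach(f,a), knows(a,i)
round 2: derive reach(j,j) via R1 from reach(j,h), knows(h,j)
round 3: derive reach(b,i) via R1 from reach(b,d), knows(d,i)
round 3: derive reach(e,i) via R1 from reach(e,d), knows(d,i)
round 3: derive reach(f,j) via R1 from reach(f,h), knows(h,j)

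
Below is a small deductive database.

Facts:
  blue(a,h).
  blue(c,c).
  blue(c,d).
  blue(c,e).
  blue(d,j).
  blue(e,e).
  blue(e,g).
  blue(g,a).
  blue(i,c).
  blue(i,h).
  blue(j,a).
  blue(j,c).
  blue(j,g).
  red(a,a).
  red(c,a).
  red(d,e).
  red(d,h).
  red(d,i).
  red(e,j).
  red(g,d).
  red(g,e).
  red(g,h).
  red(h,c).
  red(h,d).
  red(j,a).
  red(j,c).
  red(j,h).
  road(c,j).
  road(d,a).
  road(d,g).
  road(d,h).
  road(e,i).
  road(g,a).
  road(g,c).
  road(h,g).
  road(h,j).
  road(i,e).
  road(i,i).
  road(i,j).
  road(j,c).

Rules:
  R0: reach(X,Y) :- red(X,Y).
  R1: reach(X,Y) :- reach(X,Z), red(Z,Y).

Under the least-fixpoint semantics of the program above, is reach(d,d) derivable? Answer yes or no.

round 1: derive reach(a,a) via R0 from red(a,a)
round 1: derive reach(c,a) via R0 from red(c,a)
round 1: derive reach(d,e) via R0 from red(d,e)
round 1: derive reach(d,h) via R0 from red(d,h)
round 1: derive reach(d,i) via R0 from red(d,i)
round 1: derive reach(e,j) via R0 from red(e,j)
round 1: derive reach(g,d) via R0 from red(g,d)
round 1: derive reach(g,e) via R0 from red(g,e)
round 1: derive reach(g,h) via R0 from red(g,h)
round 1: derive reach(h,c) via R0 from red(h,c)
round 1: derive reach(h,d) via R0 from red(h,d)
round 1: derive reach(j,a) via R0 from red(j,a)
round 1: derive reach(j,c) via R0 from red(j,c)
round 1: derive reach(j,h) via R0 from red(j,h)
round 2: derive reach(d,c) via R1 from reach(d,h), red(h,c)
round 2: derive reach(d,d) via R1 from reach(d,h), red(h,d)
round 2: derive reach(d,j) via R1 from reach(d,e), red(e,j)
round 2: derive reach(e,a) via R1 from reach(e,j), red(j,a)
round 2: derive reach(e,c) via R1 from reach(e,j), red(j,c)
round 2: derive reach(e,h) via R1 from reach(e,j), red(j,h)
round 2: derive reach(g,c) via R1 from reach(g,h), red(h,c)
round 2: derive reach(g,i) via R1 from reach(g,d), red(d,i)
round 2: derive reach(g,j) via R1 from reach(g,e), red(e,j)
round 2: derive reach(h,a) via R1 from reach(h,c), red(c,a)
round 2: derive reach(h,e) via R1 from reach(h,d), red(d,e)
round 2: derive reach(h,h) via R1 from reach(h,d), red(d,h)
round 2: derive reach(h,i) via R1 from reach(h,d), red(d,i)
round 2: derive reach(j,d) via R1 from reach(j,h), red(h,d)
round 3: derive reach(d,a) via R1 from reach(d,c), red(c,a)
round 3: derive reach(e,d) via R1 from reach(e,h), red(h,d)
round 3: derive reach(g,a) via R1 from reach(g,c), red(c,a)
round 3: derive reach(h,j) via R1 from reach(h,e), red(e,j)
round 3: derive reach(j,e) via R1 from reach(j,d), red(d,e)
round 3: derive reach(j,i) via R1 from reach(j,d), red(d,i)
round 4: derive reach(e,e) via R1 from reach(e,d), red(d,e)
round 4: derive reach(e,i) via R1 from reach(e,d), red(d,i)
round 4: derive reach(j,j) via R1 from reach(j,e), red(e,j)

yes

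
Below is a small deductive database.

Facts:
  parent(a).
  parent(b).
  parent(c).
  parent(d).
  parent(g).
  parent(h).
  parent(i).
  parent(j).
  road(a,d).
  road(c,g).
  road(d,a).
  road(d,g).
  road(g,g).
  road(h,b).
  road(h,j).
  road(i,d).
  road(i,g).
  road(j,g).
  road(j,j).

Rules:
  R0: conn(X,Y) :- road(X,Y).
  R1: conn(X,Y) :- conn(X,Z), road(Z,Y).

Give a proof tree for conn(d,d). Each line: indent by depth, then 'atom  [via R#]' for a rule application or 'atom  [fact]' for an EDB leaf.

round 1: derive conn(a,d) via R0 from road(a,d)
round 1: derive conn(c,g) via R0 from road(c,g)
round 1: derive conn(d,a) via R0 from road(d,a)
round 1: derive conn(d,g) via R0 from road(d,g)
round 1: derive conn(g,g) via R0 from road(g,g)
round 1: derive conn(h,b) via R0 from road(h,b)
round 1: derive conn(h,j) via R0 from road(h,j)
round 1: derive conn(i,d) via R0 from road(i,d)
round 1: derive conn(i,g) via R0 from road(i,g)
round 1: derive conn(j,g) via R0 from road(j,g)
round 1: derive conn(j,j) via R0 from road(j,j)
round 2: derive conn(a,a) via R1 from conn(a,d), road(d,a)
round 2: derive conn(a,g) via R1 from conn(a,d), road(d,g)
round 2: derive conn(d,d) via R1 from conn(d,a), road(a,d)
round 2: derive conn(h,g) via R1 from conn(h,j), road(j,g)
round 2: derive conn(i,a) via R1 from conn(i,d), road(d,a)

conn(d,d)  [via R1]
  conn(d,a)  [via R0]
    road(d,a)  [fact]
  road(a,d)  [fact]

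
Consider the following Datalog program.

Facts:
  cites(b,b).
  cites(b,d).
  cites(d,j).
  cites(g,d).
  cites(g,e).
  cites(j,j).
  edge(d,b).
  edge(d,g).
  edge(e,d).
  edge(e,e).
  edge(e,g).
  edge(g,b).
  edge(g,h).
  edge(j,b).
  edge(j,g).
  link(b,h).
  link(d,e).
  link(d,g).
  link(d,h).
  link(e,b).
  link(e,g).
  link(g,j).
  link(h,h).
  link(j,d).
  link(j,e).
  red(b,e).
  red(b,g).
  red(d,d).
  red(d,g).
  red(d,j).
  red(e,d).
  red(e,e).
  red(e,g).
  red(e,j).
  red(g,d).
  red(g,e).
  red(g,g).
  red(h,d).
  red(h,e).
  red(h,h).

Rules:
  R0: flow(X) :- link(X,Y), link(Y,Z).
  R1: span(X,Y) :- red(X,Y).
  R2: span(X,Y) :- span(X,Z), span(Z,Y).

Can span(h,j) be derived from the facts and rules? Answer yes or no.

round 1: derive span(b,e) via R1 from red(b,e)
round 1: derive span(b,g) via R1 from red(b,g)
round 1: derive span(d,d) via R1 from red(d,d)
round 1: derive span(d,g) via R1 from red(d,g)
round 1: derive span(d,j) via R1 from red(d,j)
round 1: derive span(e,d) via R1 from red(e,d)
round 1: derive span(e,e) via R1 from red(e,e)
round 1: derive span(e,g) via R1 from red(e,g)
round 1: derive span(e,j) via R1 from red(e,j)
round 1: derive span(g,d) via R1 from red(g,d)
round 1: derive span(g,e) via R1 from red(g,e)
round 1: derive span(g,g) via R1 from red(g,g)
round 1: derive span(h,d) via R1 from red(h,d)
round 1: derive span(h,e) via R1 from red(h,e)
round 1: derive span(h,h) via R1 from red(h,h)
round 2: derive span(b,d) via R2 from span(b,e), span(e,d)
round 2: derive span(b,j) via R2 from span(b,e), span(e,j)
round 2: derive span(d,e) via R2 from span(d,g), span(g,e)
round 2: derive span(g,j) via R2 from span(g,d), span(d,j)
round 2: derive span(h,g) via R2 from span(h,d), span(d,g)
round 2: derive span(h,j) via R2 from span(h,d), span(d,j)

yes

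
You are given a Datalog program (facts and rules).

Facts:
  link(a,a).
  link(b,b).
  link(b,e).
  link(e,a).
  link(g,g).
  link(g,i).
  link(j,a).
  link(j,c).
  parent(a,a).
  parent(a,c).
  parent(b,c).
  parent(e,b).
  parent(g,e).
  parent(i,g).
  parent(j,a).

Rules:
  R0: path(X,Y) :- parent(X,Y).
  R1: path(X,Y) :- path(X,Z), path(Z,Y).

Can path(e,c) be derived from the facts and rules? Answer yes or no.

yes

round 1: derive path(a,a) via R0 from parent(a,a)
round 1: derive path(a,c) via R0 from parent(a,c)
round 1: derive path(b,c) via R0 from parent(b,c)
round 1: derive path(e,b) via R0 from parent(e,b)
round 1: derive path(g,e) via R0 from parent(g,e)
round 1: derive path(i,g) via R0 from parent(i,g)
round 1: derive path(j,a) via R0 from parent(j,a)
round 2: derive path(e,c) via R1 from path(e,b), path(b,c)
round 2: derive path(g,b) via R1 from path(g,e), path(e,b)
round 2: derive path(i,e) via R1 from path(i,g), path(g,e)
round 2: derive path(j,c) via R1 from path(j,a), path(a,c)
round 3: derive path(g,c) via R1 from path(g,b), path(b,c)
round 3: derive path(i,b) via R1 from path(i,e), path(e,b)
round 3: derive path(i,c) via R1 from path(i,e), path(e,c)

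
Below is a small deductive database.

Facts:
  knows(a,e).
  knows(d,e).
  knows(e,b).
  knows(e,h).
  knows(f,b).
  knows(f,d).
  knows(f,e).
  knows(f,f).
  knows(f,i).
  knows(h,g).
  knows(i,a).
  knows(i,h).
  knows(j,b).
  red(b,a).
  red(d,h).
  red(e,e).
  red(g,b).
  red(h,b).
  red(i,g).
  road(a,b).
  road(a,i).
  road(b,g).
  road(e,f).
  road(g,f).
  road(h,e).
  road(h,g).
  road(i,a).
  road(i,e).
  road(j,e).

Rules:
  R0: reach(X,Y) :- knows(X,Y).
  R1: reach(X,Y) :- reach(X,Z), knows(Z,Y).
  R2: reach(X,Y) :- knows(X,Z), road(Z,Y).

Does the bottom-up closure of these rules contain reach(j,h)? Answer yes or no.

round 1: derive reach(a,e) via R0 from knows(a,e)
round 1: derive reach(d,e) via R0 from knows(d,e)
round 1: derive reach(e,b) via R0 from knows(e,b)
round 1: derive reach(e,h) via R0 from knows(e,h)
round 1: derive reach(f,b) via R0 from knows(f,b)
round 1: derive reach(f,d) via R0 from knows(f,d)
round 1: derive reach(f,e) via R0 from knows(f,e)
round 1: derive reach(f,f) via R0 from knows(f,f)
round 1: derive reach(f,i) via R0 from knows(f,i)
round 1: derive reach(h,g) via R0 from knows(h,g)
round 1: derive reach(i,a) via R0 from knows(i,a)
round 1: derive reach(i,h) via R0 from knows(i,h)
round 1: derive reach(j,b) via R0 from knows(j,b)
round 1: derive reach(a,f) via R2 from knows(a,e), road(e,f)
round 1: derive reach(d,f) via R2 from knows(d,e), road(e,f)
round 1: derive reach(e,e) via R2 from knows(e,h), road(h,e)
round 1: derive reach(e,g) via R2 from knows(e,b), road(b,g)
round 1: derive reach(f,a) via R2 from knows(f,i), road(i,a)
round 1: derive reach(f,g) via R2 from knows(f,b), road(b,g)
round 1: derive reach(h,f) via R2 from knows(h,g), road(g,f)
round 1: derive reach(i,b) via R2 from knows(i,a), road(a,b)
round 1: derive reach(i,e) via R2 from knows(i,h), road(h,e)
round 1: derive reach(i,g) via R2 from knows(i,h), road(h,g)
round 1: derive reach(i,i) via R2 from knows(i,a), road(a,i)
round 1: derive reach(j,g) via R2 from knows(j,b), road(b,g)
round 2: derive reach(a,b) via R1 from reach(a,e), knows(e,b)
round 2: derive reach(a,d) via R1 from reach(a,f), knows(f,d)
round 2: derive reach(a,h) via R1 from reach(a,e), knows(e,h)
round 2: derive reach(a,i) via R1 from reach(a,f), knows(f,i)
round 2: derive reach(d,b) via R1 from reach(d,e), knows(e,b)
round 2: derive reach(d,d) via R1 from reach(d,f), knows(f,d)
round 2: derive reach(d,h) via R1 from reach(d,e), knows(e,h)
round 2: derive reach(d,i) via R1 from reach(d,f), knows(f,i)
round 2: derive reach(f,h) via R1 from reach(f,e), knows(e,h)
round 2: derive reach(h,b) via R1 from reach(h,f), knows(f,b)
round 2: derive reach(h,d) via R1 from reach(h,f), knows(f,d)
round 2: derive reach(h,e) via R1 from reach(h,f), knows(f,e)
round 2: derive reach(h,i) via R1 from reach(h,f), knows(f,i)
round 3: derive reach(a,a) via R1 from reach(a,i), knows(i,a)
round 3: derive reach(a,g) via R1 from reach(a,h), knows(h,g)
round 3: derive reach(d,a) via R1 from reach(d,i), knows(i,a)
round 3: derive reach(d,g) via R1 from reach(d,h), knows(h,g)
round 3: derive reach(h,a) via R1 from reach(h,i), knows(i,a)
round 3: derive reach(h,h) via R1 from reach(h,e), knows(e,h)

no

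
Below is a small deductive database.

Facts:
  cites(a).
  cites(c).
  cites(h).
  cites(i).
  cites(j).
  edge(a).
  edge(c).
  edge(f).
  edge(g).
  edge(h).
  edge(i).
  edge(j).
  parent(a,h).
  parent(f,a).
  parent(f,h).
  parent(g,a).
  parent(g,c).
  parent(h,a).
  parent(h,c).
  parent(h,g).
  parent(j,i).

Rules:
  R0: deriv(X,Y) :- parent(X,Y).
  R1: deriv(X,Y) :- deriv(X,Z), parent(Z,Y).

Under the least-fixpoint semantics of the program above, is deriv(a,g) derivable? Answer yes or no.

yes

round 1: derive deriv(a,h) via R0 from parent(a,h)
round 1: derive deriv(f,a) via R0 from parent(f,a)
round 1: derive deriv(f,h) via R0 from parent(f,h)
round 1: derive deriv(g,a) via R0 from parent(g,a)
round 1: derive deriv(g,c) via R0 from parent(g,c)
round 1: derive deriv(h,a) via R0 from parent(h,a)
round 1: derive deriv(h,c) via R0 from parent(h,c)
round 1: derive deriv(h,g) via R0 from parent(h,g)
round 1: derive deriv(j,i) via R0 from parent(j,i)
round 2: derive deriv(a,a) via R1 from deriv(a,h), parent(h,a)
round 2: derive deriv(a,c) via R1 from deriv(a,h), parent(h,c)
round 2: derive deriv(a,g) via R1 from deriv(a,h), parent(h,g)
round 2: derive deriv(f,c) via R1 from deriv(f,h), parent(h,c)
round 2: derive deriv(f,g) via R1 from deriv(f,h), parent(h,g)
round 2: derive deriv(g,h) via R1 from deriv(g,a), parent(a,h)
round 2: derive deriv(h,h) via R1 from deriv(h,a), parent(a,h)
round 3: derive deriv(g,g) via R1 from deriv(g,h), parent(h,g)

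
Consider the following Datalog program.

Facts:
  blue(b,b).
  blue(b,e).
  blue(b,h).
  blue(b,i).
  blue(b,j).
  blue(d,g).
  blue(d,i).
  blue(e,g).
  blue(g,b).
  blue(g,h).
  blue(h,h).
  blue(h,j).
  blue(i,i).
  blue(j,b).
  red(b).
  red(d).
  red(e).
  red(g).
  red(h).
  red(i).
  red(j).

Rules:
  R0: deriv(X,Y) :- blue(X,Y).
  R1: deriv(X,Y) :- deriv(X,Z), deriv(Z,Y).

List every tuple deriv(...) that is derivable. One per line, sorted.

deriv(b,b)
deriv(b,e)
deriv(b,g)
deriv(b,h)
deriv(b,i)
deriv(b,j)
deriv(d,b)
deriv(d,e)
deriv(d,g)
deriv(d,h)
deriv(d,i)
deriv(d,j)
deriv(e,b)
deriv(e,e)
deriv(e,g)
deriv(e,h)
deriv(e,i)
deriv(e,j)
deriv(g,b)
deriv(g,e)
deriv(g,g)
deriv(g,h)
deriv(g,i)
deriv(g,j)
deriv(h,b)
deriv(h,e)
deriv(h,g)
deriv(h,h)
deriv(h,i)
deriv(h,j)
deriv(i,i)
deriv(j,b)
deriv(j,e)
deriv(j,g)
deriv(j,h)
deriv(j,i)
deriv(j,j)

round 1: derive deriv(b,b) via R0 from blue(b,b)
round 1: derive deriv(b,e) via R0 from blue(b,e)
round 1: derive deriv(b,h) via R0 from blue(b,h)
round 1: derive deriv(b,i) via R0 from blue(b,i)
round 1: derive deriv(b,j) via R0 from blue(b,j)
round 1: derive deriv(d,g) via R0 from blue(d,g)
round 1: derive deriv(d,i) via R0 from blue(d,i)
round 1: derive deriv(e,g) via R0 from blue(e,g)
round 1: derive deriv(g,b) via R0 from blue(g,b)
round 1: derive deriv(g,h) via R0 from blue(g,h)
round 1: derive deriv(h,h) via R0 from blue(h,h)
round 1: derive deriv(h,j) via R0 from blue(h,j)
round 1: derive deriv(i,i) via R0 from blue(i,i)
round 1: derive deriv(j,b) via R0 from blue(j,b)
round 2: derive deriv(b,g) via R1 from deriv(b,e), deriv(e,g)
round 2: derive deriv(d,b) via R1 from deriv(d,g), deriv(g,b)
round 2: derive deriv(d,h) via R1 from deriv(d,g), deriv(g,h)
round 2: derive deriv(e,b) via R1 from deriv(e,g), deriv(g,b)
round 2: derive deriv(e,h) via R1 from deriv(e,g), deriv(g,h)
round 2: derive deriv(g,e) via R1 from deriv(g,b), deriv(b,e)
round 2: derive deriv(g,i) via R1 from deriv(g,b), deriv(b,i)
round 2: derive deriv(g,j) via R1 from deriv(g,b), deriv(b,j)
round 2: derive deriv(h,b) via R1 from deriv(h,j), deriv(j,b)
round 2: derive deriv(j,e) via R1 from deriv(j,b), deriv(b,e)
round 2: derive deriv(j,h) via R1 from deriv(j,b), deriv(b,h)
round 2: derive deriv(j,i) via R1 from deriv(j,b), deriv(b,i)
round 2: derive deriv(j,j) via R1 from deriv(j,b), deriv(b,j)
round 3: derive deriv(d,e) via R1 from deriv(d,b), deriv(b,e)
round 3: derive deriv(d,j) via R1 from deriv(d,b), deriv(b,j)
round 3: derive deriv(e,e) via R1 from deriv(e,b), deriv(b,e)
round 3: derive deriv(e,i) via R1 from deriv(e,b), deriv(b,i)
round 3: derive deriv(e,j) via R1 from deriv(e,b), deriv(b,j)
round 3: derive deriv(g,g) via R1 from deriv(g,b), deriv(b,g)
round 3: derive deriv(h,e) via R1 from deriv(h,b), deriv(b,e)
round 3: derive deriv(h,g) via R1 from deriv(h,b), deriv(b,g)
round 3: derive deriv(h,i) via R1 from deriv(h,b), deriv(b,i)
round 3: derive deriv(j,g) via R1 from deriv(j,b), deriv(b,g)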